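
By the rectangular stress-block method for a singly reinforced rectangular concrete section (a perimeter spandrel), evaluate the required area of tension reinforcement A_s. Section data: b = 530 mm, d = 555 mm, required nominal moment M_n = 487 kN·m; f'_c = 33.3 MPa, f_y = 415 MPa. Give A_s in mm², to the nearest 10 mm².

A_s ≈ 2240 mm²

With M_n = 0.85 f'_c a b (d − a/2), solve the quadratic for a:
a = d − √(d² − 2M_n/(0.85 f'_c b)) = 555 − √(555² − 2 × 487×10⁶/(0.85 × 33.3 × 530)) = 61.95 mm.
A_s = 0.85 f'_c a b / f_y = 0.85 × 33.3 × 61.95 × 530 / 415 = 2239.4 mm².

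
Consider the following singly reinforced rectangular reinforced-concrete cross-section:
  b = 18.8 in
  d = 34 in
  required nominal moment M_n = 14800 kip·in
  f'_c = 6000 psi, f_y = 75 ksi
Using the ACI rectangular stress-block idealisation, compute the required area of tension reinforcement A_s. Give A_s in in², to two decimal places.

A_s ≈ 6.25 in²

From M_n = 0.85 f'_c a b (d − a/2):
a = d − √(d² − 2M_n/(0.85 f'_c b)) = 34 − √(34² − 2 × 14800/(0.85 × 6 × 18.8)) = 4.892 in.
A_s = 0.85 f'_c a b / f_y = 0.85 × 6 × 4.892 × 18.8 / 75 = 6.254 in².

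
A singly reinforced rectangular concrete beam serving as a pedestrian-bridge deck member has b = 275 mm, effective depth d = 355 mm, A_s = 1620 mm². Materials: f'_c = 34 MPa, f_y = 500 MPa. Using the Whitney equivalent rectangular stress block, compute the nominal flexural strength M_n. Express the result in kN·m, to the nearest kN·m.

M_n ≈ 246 kN·m

T = A_s f_y = 1620 × 500 = 810000 N = 810 kN.
From C = T: a = T/(0.85 f'_c b) = 810000/(0.85 × 34 × 275) = 101.92 mm.
M_n = T(d − a/2) = 810 kN × (355 − 50.96) mm = 246.27 kN·m.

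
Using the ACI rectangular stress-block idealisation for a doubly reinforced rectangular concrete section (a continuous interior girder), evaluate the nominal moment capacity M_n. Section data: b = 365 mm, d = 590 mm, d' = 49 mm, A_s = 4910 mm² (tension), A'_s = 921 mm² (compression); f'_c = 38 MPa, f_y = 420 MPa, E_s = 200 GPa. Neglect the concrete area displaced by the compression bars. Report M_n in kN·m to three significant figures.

Assume both tension and compression steel yield.
Net tension couple steel: A_s − A'_s = 3989 mm².
a = (A_s − A'_s) f_y / (0.85 f'_c b) = 1675380/(0.85 × 38 × 365) = 142.11 mm.
c = a/β₁ = 142.11/0.779 = 182.43 mm; ε'_s = 0.003(c − d')/c = 0.0022 ≥ f_y/E_s = 0.0021, so compression steel does yield.
M_n = (A_s − A'_s) f_y (d − a/2) + A'_s f_y (d − d') = [1675380 × (590 − 71.055) + 386820 × (590 − 49)] × 10⁻⁶ = 869.43 + 209.27 = 1078.70 kN·m.

M_n ≈ 1080 kN·m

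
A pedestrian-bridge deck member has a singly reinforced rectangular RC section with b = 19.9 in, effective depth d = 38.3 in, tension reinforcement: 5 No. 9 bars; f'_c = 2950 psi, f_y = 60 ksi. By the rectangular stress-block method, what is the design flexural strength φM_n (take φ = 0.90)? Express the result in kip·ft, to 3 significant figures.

φM_n ≈ 794 kip·ft

A_s = 5 × 1 = 5 in².
T = A_s f_y = 5 × 60 = 300 kips.
a = T/(0.85 f'_c b) = 300/(0.85 × 2.95 × 19.9) = 6.012 in.
M_n = T(d − a/2) = 300 × (38.3 − 3.006) = 10588.2 kip·in = 10588.2/12 = 882.35 kip·ft.
φM_n = 0.90 × 882.35 = 794.12 kip·ft.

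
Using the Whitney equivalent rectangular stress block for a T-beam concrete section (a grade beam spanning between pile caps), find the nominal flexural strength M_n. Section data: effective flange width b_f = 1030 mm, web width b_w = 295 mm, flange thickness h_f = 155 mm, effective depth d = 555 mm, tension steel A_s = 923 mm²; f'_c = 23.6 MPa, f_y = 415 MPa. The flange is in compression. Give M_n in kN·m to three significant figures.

M_n ≈ 209 kN·m

Tension: T = A_s f_y = 923 × 415 = 383045 N.
Try a within the flange: a = T/(0.85 f'_c b_f) = 383045/(0.85 × 23.6 × 1030) = 18.54 mm.
Since a = 18.54 ≤ h_f = 155 mm, the stress block lies entirely in the flange; analyse as a rectangular beam of width b_f.
M_n = T(d − a/2) = 383045 × (555 − 9.27) = 209.04 × 10⁶ N·mm.
M_n = 209.04 kN·m.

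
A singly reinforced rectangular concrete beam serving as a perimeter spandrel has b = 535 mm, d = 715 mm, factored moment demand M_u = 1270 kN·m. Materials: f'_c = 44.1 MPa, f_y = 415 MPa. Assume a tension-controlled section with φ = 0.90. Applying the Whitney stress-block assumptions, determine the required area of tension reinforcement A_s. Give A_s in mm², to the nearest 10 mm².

M_n = M_u/φ = 1270/0.90 = 1411.11 kN·m.
With M_n = 0.85 f'_c a b (d − a/2), solve the quadratic for a:
a = d − √(d² − 2M_n/(0.85 f'_c b)) = 715 − √(715² − 2 × 1411.11×10⁶/(0.85 × 44.1 × 535)) = 106.32 mm.
A_s = 0.85 f'_c a b / f_y = 0.85 × 44.1 × 106.32 × 535 / 415 = 5137.8 mm².

A_s ≈ 5140 mm²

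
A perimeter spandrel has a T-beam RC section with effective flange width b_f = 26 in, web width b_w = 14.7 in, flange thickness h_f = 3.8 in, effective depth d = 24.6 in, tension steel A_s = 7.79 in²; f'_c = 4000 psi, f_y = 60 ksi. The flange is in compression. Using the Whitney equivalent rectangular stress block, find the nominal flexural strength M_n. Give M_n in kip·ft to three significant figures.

M_n ≈ 849 kip·ft

Tension: T = A_s f_y = 7.79 × 60 = 467.4 kips.
Try a within the flange: a = T/(0.85 f'_c b_f) = 467.4/(0.85 × 4 × 26) = 5.287 in.
a = 5.287 > h_f = 3.8 in: the block extends into the web. Split into flange-overhang and web parts.
C_f = 0.85 f'_c (b_f − b_w) h_f = 0.85 × 4 × (26 − 14.7) × 3.8 = 146.0 kips.
Remaining web compression depth: a_w = (T − C_f)/(0.85 f'_c b_w) = (467.4 − 146.0)/(0.85 × 4 × 14.7) = 6.431 in.
M_n = C_f(d − h_f/2) + (T − C_f)(d − a_w/2) = 146.0 × (24.6 − 1.9) + 321.4 × (24.6 − 3.2155) = 3314.2 + 6873.0 = 10187.2 kip·in.
M_n = 10187.2/12 = 848.93 kip·ft.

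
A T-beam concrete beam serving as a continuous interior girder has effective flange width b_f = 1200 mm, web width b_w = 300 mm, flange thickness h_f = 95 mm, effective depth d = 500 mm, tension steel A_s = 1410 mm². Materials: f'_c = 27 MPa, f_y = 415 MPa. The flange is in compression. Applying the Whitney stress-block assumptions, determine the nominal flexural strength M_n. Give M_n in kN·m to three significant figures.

M_n ≈ 286 kN·m

Tension: T = A_s f_y = 1410 × 415 = 585150 N.
Try a within the flange: a = T/(0.85 f'_c b_f) = 585150/(0.85 × 27 × 1200) = 21.25 mm.
Since a = 21.25 ≤ h_f = 95 mm, the stress block lies entirely in the flange; analyse as a rectangular beam of width b_f.
M_n = T(d − a/2) = 585150 × (500 − 10.625) = 286.36 × 10⁶ N·mm.
M_n = 286.36 kN·m.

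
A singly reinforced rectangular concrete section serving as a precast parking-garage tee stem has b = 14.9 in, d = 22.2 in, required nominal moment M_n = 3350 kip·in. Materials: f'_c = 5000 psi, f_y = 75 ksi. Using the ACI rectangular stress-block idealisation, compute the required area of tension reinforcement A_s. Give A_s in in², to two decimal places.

A_s ≈ 2.13 in²

From M_n = 0.85 f'_c a b (d − a/2):
a = d − √(d² − 2M_n/(0.85 f'_c b)) = 22.2 − √(22.2² − 2 × 3350/(0.85 × 5 × 14.9)) = 2.527 in.
A_s = 0.85 f'_c a b / f_y = 0.85 × 5 × 2.527 × 14.9 / 75 = 2.134 in².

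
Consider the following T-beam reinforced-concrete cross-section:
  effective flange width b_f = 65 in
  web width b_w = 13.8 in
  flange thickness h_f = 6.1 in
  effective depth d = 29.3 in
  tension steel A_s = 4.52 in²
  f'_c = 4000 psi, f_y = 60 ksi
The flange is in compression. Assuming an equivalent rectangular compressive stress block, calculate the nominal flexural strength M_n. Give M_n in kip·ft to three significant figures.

Tension: T = A_s f_y = 4.52 × 60 = 271.2 kips.
Try a within the flange: a = T/(0.85 f'_c b_f) = 271.2/(0.85 × 4 × 65) = 1.227 in.
Since a = 1.227 ≤ h_f = 6.1 in, the stress block lies entirely in the flange; analyse as a rectangular beam of width b_f.
M_n = T(d − a/2) = 271.2 × (29.3 − 0.6135) = 7779.8 kip·in.
M_n = 7779.8/12 = 648.32 kip·ft.

M_n ≈ 648 kip·ft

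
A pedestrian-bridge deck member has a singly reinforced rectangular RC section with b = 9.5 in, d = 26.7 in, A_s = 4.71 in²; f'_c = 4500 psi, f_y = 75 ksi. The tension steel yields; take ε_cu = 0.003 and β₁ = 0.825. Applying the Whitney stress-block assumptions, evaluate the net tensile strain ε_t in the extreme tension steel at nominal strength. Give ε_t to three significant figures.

ε_t ≈ 0.00380

a = A_s f_y/(0.85 f'_c b) = 9.721 in.
β₁ = 0.825, so c = a/β₁ = 9.721/0.825 = 11.783 in.
From the linear strain diagram with ε_cu = 0.003: ε_t = 0.003 (d − c)/c = 0.003 × (26.7 − 11.783)/11.783 = 0.00380.
ε_t < 0.004 — the section is over-reinforced for flexure under ACI limits.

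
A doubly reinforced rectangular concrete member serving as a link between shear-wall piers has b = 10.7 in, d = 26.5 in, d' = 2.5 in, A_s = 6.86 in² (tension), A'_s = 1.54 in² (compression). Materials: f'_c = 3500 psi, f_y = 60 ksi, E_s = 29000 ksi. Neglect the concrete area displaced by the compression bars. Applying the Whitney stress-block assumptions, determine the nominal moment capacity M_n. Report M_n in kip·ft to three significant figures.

M_n ≈ 756 kip·ft

Assume both steels yield.
a = (A_s − A'_s) f_y/(0.85 f'_c b) = (6.86 − 1.54) × 60/(0.85 × 3.5 × 10.7) = 10.027 in.
c = a/β₁ = 10.027/0.85 = 11.796 in; ε'_s = 0.003(c − d')/c = 0.0024 ≥ ε_y = 0.0021, so the compression steel yields.
M_n = (A_s − A'_s) f_y (d − a/2) + A'_s f_y (d − d') = 319.2 × (26.5 − 5.0135) + 92.4 × (26.5 − 2.5) = 6858.5 + 2217.6 = 9076.1 kip·in = 9076.1/12 = 756.34 kip·ft.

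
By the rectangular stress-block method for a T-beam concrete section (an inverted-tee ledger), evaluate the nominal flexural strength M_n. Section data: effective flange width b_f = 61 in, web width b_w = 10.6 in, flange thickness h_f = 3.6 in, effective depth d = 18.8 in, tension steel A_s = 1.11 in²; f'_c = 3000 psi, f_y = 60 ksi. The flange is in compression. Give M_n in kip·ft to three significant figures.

Tension: T = A_s f_y = 1.11 × 60 = 66.6 kips.
Try a within the flange: a = T/(0.85 f'_c b_f) = 66.6/(0.85 × 3 × 61) = 0.428 in.
Since a = 0.428 ≤ h_f = 3.6 in, the stress block lies entirely in the flange; analyse as a rectangular beam of width b_f.
M_n = T(d − a/2) = 66.6 × (18.8 − 0.214) = 1237.8 kip·in.
M_n = 1237.8/12 = 103.15 kip·ft.

M_n ≈ 103 kip·ft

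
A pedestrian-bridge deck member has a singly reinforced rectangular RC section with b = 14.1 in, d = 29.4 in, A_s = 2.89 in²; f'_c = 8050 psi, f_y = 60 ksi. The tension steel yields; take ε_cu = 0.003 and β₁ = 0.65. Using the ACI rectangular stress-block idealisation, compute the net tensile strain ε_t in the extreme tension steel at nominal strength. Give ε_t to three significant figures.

ε_t ≈ 0.0289

a = A_s f_y/(0.85 f'_c b) = 1.797 in.
β₁ = 0.65, so c = a/β₁ = 1.797/0.65 = 2.765 in.
From the linear strain diagram with ε_cu = 0.003: ε_t = 0.003 (d − c)/c = 0.003 × (29.4 − 2.765)/2.765 = 0.0289.
Since ε_t ≥ 0.005, the section is tension-controlled.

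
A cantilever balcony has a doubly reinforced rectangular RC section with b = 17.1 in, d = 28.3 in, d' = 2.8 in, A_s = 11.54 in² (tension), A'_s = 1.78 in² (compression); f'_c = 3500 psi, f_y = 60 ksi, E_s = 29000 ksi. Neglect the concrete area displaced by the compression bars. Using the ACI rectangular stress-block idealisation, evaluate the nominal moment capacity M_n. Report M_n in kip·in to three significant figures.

Assume both steels yield.
a = (A_s − A'_s) f_y/(0.85 f'_c b) = (11.54 − 1.78) × 60/(0.85 × 3.5 × 17.1) = 11.511 in.
c = a/β₁ = 11.511/0.85 = 13.542 in; ε'_s = 0.003(c − d')/c = 0.0024 ≥ ε_y = 0.0021, so the compression steel yields.
M_n = (A_s − A'_s) f_y (d − a/2) + A'_s f_y (d − d') = 585.6 × (28.3 − 5.7555) + 106.8 × (28.3 − 2.8) = 13202.1 + 2723.4 = 15925.5 kip·in.

M_n ≈ 15900 kip·in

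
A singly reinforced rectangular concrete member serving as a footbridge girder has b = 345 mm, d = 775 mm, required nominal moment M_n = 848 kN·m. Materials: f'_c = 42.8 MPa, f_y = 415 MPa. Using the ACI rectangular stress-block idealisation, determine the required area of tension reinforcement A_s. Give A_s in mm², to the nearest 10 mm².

With M_n = 0.85 f'_c a b (d − a/2), solve the quadratic for a:
a = d − √(d² − 2M_n/(0.85 f'_c b)) = 775 − √(775² − 2 × 848×10⁶/(0.85 × 42.8 × 345)) = 92.73 mm.
A_s = 0.85 f'_c a b / f_y = 0.85 × 42.8 × 92.73 × 345 / 415 = 2804.5 mm².

A_s ≈ 2800 mm²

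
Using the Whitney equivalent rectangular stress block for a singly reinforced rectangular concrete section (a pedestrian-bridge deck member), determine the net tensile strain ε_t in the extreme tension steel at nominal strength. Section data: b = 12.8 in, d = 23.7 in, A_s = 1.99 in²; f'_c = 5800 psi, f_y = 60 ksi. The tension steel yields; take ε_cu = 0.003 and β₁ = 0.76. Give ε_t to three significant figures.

ε_t ≈ 0.0256

a = A_s f_y/(0.85 f'_c b) = 1.892 in.
β₁ = 0.76, so c = a/β₁ = 1.892/0.76 = 2.489 in.
From the linear strain diagram with ε_cu = 0.003: ε_t = 0.003 (d − c)/c = 0.003 × (23.7 − 2.489)/2.489 = 0.0256.
Since ε_t ≥ 0.005, the section is tension-controlled.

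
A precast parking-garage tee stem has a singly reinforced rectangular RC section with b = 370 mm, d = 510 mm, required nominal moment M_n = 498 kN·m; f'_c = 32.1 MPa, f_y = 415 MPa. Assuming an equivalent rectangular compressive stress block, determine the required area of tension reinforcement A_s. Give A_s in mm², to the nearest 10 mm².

With M_n = 0.85 f'_c a b (d − a/2), solve the quadratic for a:
a = d − √(d² − 2M_n/(0.85 f'_c b)) = 510 − √(510² − 2 × 498×10⁶/(0.85 × 32.1 × 370)) = 108.20 mm.
A_s = 0.85 f'_c a b / f_y = 0.85 × 32.1 × 108.20 × 370 / 415 = 2632.1 mm².

A_s ≈ 2630 mm²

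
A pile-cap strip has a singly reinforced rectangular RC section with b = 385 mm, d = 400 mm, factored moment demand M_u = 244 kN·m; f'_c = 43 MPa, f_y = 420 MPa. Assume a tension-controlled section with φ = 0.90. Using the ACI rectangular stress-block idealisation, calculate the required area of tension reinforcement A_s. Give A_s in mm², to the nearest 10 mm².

M_n = M_u/φ = 244/0.90 = 271.111 kN·m.
With M_n = 0.85 f'_c a b (d − a/2), solve the quadratic for a:
a = d − √(d² − 2M_n/(0.85 f'_c b)) = 400 − √(400² − 2 × 271.111×10⁶/(0.85 × 43 × 385)) = 51.48 mm.
A_s = 0.85 f'_c a b / f_y = 0.85 × 43 × 51.48 × 385 / 420 = 1724.8 mm².

A_s ≈ 1720 mm²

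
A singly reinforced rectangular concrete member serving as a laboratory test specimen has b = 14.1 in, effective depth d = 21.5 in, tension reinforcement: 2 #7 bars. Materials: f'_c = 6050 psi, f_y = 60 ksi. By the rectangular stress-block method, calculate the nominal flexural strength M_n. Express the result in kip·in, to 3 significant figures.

A_s = 2 × 0.6 = 1.2 in².
T = A_s f_y = 1.2 × 60 = 72 kips.
a = T/(0.85 f'_c b) = 72/(0.85 × 6.05 × 14.1) = 0.993 in.
M_n = T(d − a/2) = 72 × (21.5 − 0.4965) = 1512.3 kip·in.

M_n ≈ 1510 kip·in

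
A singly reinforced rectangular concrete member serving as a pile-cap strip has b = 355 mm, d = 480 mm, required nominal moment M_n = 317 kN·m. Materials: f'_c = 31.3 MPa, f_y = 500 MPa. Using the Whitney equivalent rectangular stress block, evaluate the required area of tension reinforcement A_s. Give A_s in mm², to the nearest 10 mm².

A_s ≈ 1430 mm²

With M_n = 0.85 f'_c a b (d − a/2), solve the quadratic for a:
a = d − √(d² − 2M_n/(0.85 f'_c b)) = 480 − √(480² − 2 × 317×10⁶/(0.85 × 31.3 × 355)) = 75.93 mm.
A_s = 0.85 f'_c a b / f_y = 0.85 × 31.3 × 75.93 × 355 / 500 = 1434.3 mm².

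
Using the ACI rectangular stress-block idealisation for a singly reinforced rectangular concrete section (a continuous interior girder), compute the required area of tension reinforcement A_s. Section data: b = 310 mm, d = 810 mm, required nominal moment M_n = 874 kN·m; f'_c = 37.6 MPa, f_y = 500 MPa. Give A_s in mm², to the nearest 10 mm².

With M_n = 0.85 f'_c a b (d − a/2), solve the quadratic for a:
a = d − √(d² − 2M_n/(0.85 f'_c b)) = 810 − √(810² − 2 × 874×10⁶/(0.85 × 37.6 × 310)) = 117.42 mm.
A_s = 0.85 f'_c a b / f_y = 0.85 × 37.6 × 117.42 × 310 / 500 = 2326.7 mm².

A_s ≈ 2330 mm²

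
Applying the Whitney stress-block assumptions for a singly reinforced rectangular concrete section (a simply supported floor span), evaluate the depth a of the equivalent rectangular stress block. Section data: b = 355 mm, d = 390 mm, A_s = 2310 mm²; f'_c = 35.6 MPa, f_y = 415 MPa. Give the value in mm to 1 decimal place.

T = A_s f_y = 2310 × 415 = 958650 N = 958.65 kN.
Setting C = 0.85 f'_c a b equal to T: a = 958650/(0.85 × 35.6 × 355) = 89.2 mm.

a ≈ 89.2 mm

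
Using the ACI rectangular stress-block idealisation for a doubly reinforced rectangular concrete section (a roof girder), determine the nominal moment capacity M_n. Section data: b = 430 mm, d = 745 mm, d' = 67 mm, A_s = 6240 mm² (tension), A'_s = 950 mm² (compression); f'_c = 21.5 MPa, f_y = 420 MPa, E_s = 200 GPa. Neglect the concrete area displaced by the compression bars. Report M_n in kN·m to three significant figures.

M_n ≈ 1610 kN·m

Assume both tension and compression steel yield.
Net tension couple steel: A_s − A'_s = 5290 mm².
a = (A_s − A'_s) f_y / (0.85 f'_c b) = 2221800/(0.85 × 21.5 × 430) = 282.73 mm.
c = a/β₁ = 282.73/0.85 = 332.62 mm; ε'_s = 0.003(c − d')/c = 0.0024 ≥ f_y/E_s = 0.0021, so compression steel does yield.
M_n = (A_s − A'_s) f_y (d − a/2) + A'_s f_y (d − d') = [2221800 × (745 − 141.365) + 399000 × (745 − 67)] × 10⁻⁶ = 1341.16 + 270.52 = 1611.68 kN·m.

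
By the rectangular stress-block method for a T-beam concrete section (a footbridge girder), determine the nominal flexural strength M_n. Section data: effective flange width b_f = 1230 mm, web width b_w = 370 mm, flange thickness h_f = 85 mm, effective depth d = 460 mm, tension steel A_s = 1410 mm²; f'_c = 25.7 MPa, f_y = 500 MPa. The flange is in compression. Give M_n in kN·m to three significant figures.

M_n ≈ 315 kN·m

Tension: T = A_s f_y = 1410 × 500 = 705000 N.
Try a within the flange: a = T/(0.85 f'_c b_f) = 705000/(0.85 × 25.7 × 1230) = 26.24 mm.
Since a = 26.24 ≤ h_f = 85 mm, the stress block lies entirely in the flange; analyse as a rectangular beam of width b_f.
M_n = T(d − a/2) = 705000 × (460 − 13.12) = 315.05 × 10⁶ N·mm.
M_n = 315.05 kN·m.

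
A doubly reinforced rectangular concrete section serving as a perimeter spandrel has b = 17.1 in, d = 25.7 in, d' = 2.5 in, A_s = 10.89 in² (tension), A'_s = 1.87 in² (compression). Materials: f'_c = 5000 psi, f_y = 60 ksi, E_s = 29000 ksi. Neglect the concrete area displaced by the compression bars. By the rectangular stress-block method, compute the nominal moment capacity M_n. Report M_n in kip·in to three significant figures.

Assume both steels yield.
a = (A_s − A'_s) f_y/(0.85 f'_c b) = (10.89 − 1.87) × 60/(0.85 × 5 × 17.1) = 7.447 in.
c = a/β₁ = 7.447/0.8 = 9.309 in; ε'_s = 0.003(c − d')/c = 0.0022 ≥ ε_y = 0.0021, so the compression steel yields.
M_n = (A_s − A'_s) f_y (d − a/2) + A'_s f_y (d − d') = 541.2 × (25.7 − 3.7235) + 112.2 × (25.7 − 2.5) = 11893.7 + 2603.0 = 14496.7 kip·in.

M_n ≈ 14500 kip·in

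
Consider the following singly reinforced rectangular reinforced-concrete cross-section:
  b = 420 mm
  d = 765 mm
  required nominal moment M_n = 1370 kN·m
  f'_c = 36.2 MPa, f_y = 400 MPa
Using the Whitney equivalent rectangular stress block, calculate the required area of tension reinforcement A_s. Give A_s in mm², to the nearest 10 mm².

With M_n = 0.85 f'_c a b (d − a/2), solve the quadratic for a:
a = d − √(d² − 2M_n/(0.85 f'_c b)) = 765 − √(765² − 2 × 1370×10⁶/(0.85 × 36.2 × 420)) = 154.09 mm.
A_s = 0.85 f'_c a b / f_y = 0.85 × 36.2 × 154.09 × 420 / 400 = 4978.4 mm².

A_s ≈ 4980 mm²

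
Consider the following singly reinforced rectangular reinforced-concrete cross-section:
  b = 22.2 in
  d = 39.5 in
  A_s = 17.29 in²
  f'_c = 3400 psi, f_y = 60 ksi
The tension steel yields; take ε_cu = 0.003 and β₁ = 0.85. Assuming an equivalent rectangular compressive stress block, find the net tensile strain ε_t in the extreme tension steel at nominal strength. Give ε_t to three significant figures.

ε_t ≈ 0.00323

a = A_s f_y/(0.85 f'_c b) = 16.169 in.
β₁ = 0.85, so c = a/β₁ = 16.169/0.85 = 19.022 in.
From the linear strain diagram with ε_cu = 0.003: ε_t = 0.003 (d − c)/c = 0.003 × (39.5 − 19.022)/19.022 = 0.00323.
ε_t < 0.004 — the section is over-reinforced for flexure under ACI limits.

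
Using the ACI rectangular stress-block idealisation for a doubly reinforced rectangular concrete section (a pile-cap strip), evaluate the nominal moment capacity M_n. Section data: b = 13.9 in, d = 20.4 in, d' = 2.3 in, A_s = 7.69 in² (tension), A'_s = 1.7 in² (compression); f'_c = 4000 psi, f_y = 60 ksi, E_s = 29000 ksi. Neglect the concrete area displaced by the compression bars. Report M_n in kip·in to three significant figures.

Assume both steels yield.
a = (A_s − A'_s) f_y/(0.85 f'_c b) = (7.69 − 1.7) × 60/(0.85 × 4 × 13.9) = 7.605 in.
c = a/β₁ = 7.605/0.85 = 8.947 in; ε'_s = 0.003(c − d')/c = 0.0022 ≥ ε_y = 0.0021, so the compression steel yields.
M_n = (A_s − A'_s) f_y (d − a/2) + A'_s f_y (d − d') = 359.4 × (20.4 − 3.8025) + 102 × (20.4 − 2.3) = 5965.1 + 1846.2 = 7811.3 kip·in.

M_n ≈ 7810 kip·in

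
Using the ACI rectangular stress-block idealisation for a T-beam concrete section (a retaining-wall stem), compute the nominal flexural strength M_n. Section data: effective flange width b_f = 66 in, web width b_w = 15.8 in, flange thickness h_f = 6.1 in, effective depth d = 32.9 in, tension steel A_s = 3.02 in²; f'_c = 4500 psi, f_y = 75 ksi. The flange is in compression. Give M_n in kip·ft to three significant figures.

M_n ≈ 613 kip·ft

Tension: T = A_s f_y = 3.02 × 75 = 226.5 kips.
Try a within the flange: a = T/(0.85 f'_c b_f) = 226.5/(0.85 × 4.5 × 66) = 0.897 in.
Since a = 0.897 ≤ h_f = 6.1 in, the stress block lies entirely in the flange; analyse as a rectangular beam of width b_f.
M_n = T(d − a/2) = 226.5 × (32.9 − 0.4485) = 7350.3 kip·in.
M_n = 7350.3/12 = 612.53 kip·ft.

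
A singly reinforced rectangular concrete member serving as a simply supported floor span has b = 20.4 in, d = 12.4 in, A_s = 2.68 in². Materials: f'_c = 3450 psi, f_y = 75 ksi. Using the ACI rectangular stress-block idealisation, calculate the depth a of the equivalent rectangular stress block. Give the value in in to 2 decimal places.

a ≈ 3.36 in

T = A_s f_y = 2.68 × 75 = 201 kips.
a = T/(0.85 f'_c b) = 201/(0.85 × 3.45 × 20.4) = 3.36 in.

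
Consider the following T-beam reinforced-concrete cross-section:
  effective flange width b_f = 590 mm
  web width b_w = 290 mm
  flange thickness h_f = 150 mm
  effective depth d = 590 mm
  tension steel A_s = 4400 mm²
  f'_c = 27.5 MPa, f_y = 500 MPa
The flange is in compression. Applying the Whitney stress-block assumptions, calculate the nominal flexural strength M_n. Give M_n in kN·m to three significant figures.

M_n ≈ 1120 kN·m

Tension: T = A_s f_y = 4400 × 500 = 2200000 N.
Try a within the flange: a = T/(0.85 f'_c b_f) = 2200000/(0.85 × 27.5 × 590) = 159.52 mm.
a = 159.52 > h_f = 150 mm: the block extends into the web. Split into flange-overhang and web parts.
C_f = 0.85 f'_c (b_f − b_w) h_f = 0.85 × 27.5 × (590 − 290) × 150 = 1051875 N.
Remaining web compression depth: a_w = (T − C_f)/(0.85 f'_c b_w) = (2200000 − 1051875)/(0.85 × 27.5 × 290) = 169.37 mm.
M_n = C_f(d − h_f/2) + (T − C_f)(d − a_w/2) = 1051875 × (590 − 75) + 1148125 × (590 − 84.685) = 541.72 + 580.16 = 1121.88 × 10⁶ N·mm.
M_n = 1121.88 kN·m.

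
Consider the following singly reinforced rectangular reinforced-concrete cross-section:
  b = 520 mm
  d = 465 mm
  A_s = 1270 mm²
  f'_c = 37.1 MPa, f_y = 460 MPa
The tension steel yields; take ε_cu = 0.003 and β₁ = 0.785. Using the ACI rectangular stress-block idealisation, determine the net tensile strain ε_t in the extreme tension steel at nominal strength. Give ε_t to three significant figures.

ε_t ≈ 0.0277

a = A_s f_y/(0.85 f'_c b) = 35.63 mm.
β₁ = 0.785, so c = a/β₁ = 35.63/0.785 = 45.39 mm.
From the linear strain diagram with ε_cu = 0.003: ε_t = 0.003 (d − c)/c = 0.003 × (465 − 45.39)/45.39 = 0.0277.
Since ε_t ≥ 0.005, the section is tension-controlled.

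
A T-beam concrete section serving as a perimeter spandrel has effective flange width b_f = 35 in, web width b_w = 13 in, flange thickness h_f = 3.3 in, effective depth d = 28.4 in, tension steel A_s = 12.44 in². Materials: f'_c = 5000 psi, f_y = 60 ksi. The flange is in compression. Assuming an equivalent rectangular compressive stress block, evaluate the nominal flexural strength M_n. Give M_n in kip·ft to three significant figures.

Tension: T = A_s f_y = 12.44 × 60 = 746.4 kips.
Try a within the flange: a = T/(0.85 f'_c b_f) = 746.4/(0.85 × 5 × 35) = 5.018 in.
a = 5.018 > h_f = 3.3 in: the block extends into the web. Split into flange-overhang and web parts.
C_f = 0.85 f'_c (b_f − b_w) h_f = 0.85 × 5 × (35 − 13) × 3.3 = 308.6 kips.
Remaining web compression depth: a_w = (T − C_f)/(0.85 f'_c b_w) = (746.4 − 308.6)/(0.85 × 5 × 13) = 7.924 in.
M_n = C_f(d − h_f/2) + (T − C_f)(d − a_w/2) = 308.6 × (28.4 − 1.65) + 437.8 × (28.4 − 3.962) = 8255.1 + 10699.0 = 18954.1 kip·in.
M_n = 18954.1/12 = 1579.51 kip·ft.

M_n ≈ 1580 kip·ft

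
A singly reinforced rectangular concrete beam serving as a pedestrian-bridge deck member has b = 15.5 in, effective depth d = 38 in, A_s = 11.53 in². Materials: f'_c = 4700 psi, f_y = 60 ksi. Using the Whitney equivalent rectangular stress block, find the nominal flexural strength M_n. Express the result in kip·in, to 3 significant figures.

T = A_s f_y = 11.53 × 60 = 691.8 kips.
a = T/(0.85 f'_c b) = 691.8/(0.85 × 4.7 × 15.5) = 11.172 in.
M_n = T(d − a/2) = 691.8 × (38 − 5.586) = 22424.0 kip·in.

M_n ≈ 22400 kip·in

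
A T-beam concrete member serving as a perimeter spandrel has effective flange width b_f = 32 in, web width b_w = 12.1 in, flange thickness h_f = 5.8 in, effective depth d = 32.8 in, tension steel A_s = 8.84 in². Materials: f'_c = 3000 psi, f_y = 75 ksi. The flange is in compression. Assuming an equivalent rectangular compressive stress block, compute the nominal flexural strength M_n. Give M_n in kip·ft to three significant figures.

M_n ≈ 1560 kip·ft

Tension: T = A_s f_y = 8.84 × 75 = 663 kips.
Try a within the flange: a = T/(0.85 f'_c b_f) = 663/(0.85 × 3 × 32) = 8.125 in.
a = 8.125 > h_f = 5.8 in: the block extends into the web. Split into flange-overhang and web parts.
C_f = 0.85 f'_c (b_f − b_w) h_f = 0.85 × 3 × (32 − 12.1) × 5.8 = 294.3 kips.
Remaining web compression depth: a_w = (T − C_f)/(0.85 f'_c b_w) = (663 − 294.3)/(0.85 × 3 × 12.1) = 11.949 in.
M_n = C_f(d − h_f/2) + (T − C_f)(d − a_w/2) = 294.3 × (32.8 − 2.9) + 368.7 × (32.8 − 5.9745) = 8799.6 + 9890.6 = 18690.2 kip·in.
M_n = 18690.2/12 = 1557.52 kip·ft.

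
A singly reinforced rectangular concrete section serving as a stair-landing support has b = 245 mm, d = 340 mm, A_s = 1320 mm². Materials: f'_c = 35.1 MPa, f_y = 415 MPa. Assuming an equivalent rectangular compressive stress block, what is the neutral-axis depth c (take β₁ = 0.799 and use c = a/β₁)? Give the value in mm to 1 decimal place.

c ≈ 93.8 mm

T = A_s f_y = 1320 × 415 = 547800 N = 547.8 kN.
Setting C = 0.85 f'_c a b equal to T: a = 547800/(0.85 × 35.1 × 245) = 74.943 mm.
With β₁ = 0.799, c = a/β₁ = 74.943/0.799 = 93.8 mm.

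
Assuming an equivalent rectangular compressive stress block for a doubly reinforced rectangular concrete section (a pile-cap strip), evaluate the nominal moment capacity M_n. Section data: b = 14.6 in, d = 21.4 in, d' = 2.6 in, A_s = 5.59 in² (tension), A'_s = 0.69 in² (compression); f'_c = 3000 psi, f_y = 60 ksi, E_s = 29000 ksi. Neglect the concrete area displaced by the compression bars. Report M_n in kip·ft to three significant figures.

Assume both steels yield.
a = (A_s − A'_s) f_y/(0.85 f'_c b) = (5.59 − 0.69) × 60/(0.85 × 3 × 14.6) = 7.897 in.
c = a/β₁ = 7.897/0.85 = 9.291 in; ε'_s = 0.003(c − d')/c = 0.0022 ≥ ε_y = 0.0021, so the compression steel yields.
M_n = (A_s − A'_s) f_y (d − a/2) + A'_s f_y (d − d') = 294 × (21.4 − 3.9485) + 41.4 × (21.4 − 2.6) = 5130.7 + 778.3 = 5909.0 kip·in = 5909.0/12 = 492.42 kip·ft.

M_n ≈ 492 kip·ft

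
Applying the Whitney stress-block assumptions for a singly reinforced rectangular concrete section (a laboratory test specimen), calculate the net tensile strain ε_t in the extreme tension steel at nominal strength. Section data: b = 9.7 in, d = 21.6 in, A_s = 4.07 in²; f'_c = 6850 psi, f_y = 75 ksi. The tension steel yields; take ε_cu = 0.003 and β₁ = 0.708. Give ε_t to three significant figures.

ε_t ≈ 0.00549

a = A_s f_y/(0.85 f'_c b) = 5.405 in.
β₁ = 0.708, so c = a/β₁ = 5.405/0.708 = 7.634 in.
From the linear strain diagram with ε_cu = 0.003: ε_t = 0.003 (d − c)/c = 0.003 × (21.6 − 7.634)/7.634 = 0.00549.
Since ε_t ≥ 0.005, the section is tension-controlled.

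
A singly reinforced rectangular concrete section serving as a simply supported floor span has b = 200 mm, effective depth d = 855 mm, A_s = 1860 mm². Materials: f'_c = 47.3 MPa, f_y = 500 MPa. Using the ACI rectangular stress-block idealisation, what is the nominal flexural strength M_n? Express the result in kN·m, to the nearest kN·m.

M_n ≈ 741 kN·m

T = A_s f_y = 1860 × 500 = 930000 N = 930 kN.
From C = T: a = T/(0.85 f'_c b) = 930000/(0.85 × 47.3 × 200) = 115.66 mm.
M_n = T(d − a/2) = 930 kN × (855 − 57.83) mm = 741.37 kN·m.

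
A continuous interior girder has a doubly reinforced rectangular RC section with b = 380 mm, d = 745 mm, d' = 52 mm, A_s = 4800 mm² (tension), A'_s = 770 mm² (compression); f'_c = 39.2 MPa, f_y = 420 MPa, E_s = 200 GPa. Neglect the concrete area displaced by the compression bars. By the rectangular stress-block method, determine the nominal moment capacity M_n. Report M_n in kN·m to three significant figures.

Assume both tension and compression steel yield.
Net tension couple steel: A_s − A'_s = 4030 mm².
a = (A_s − A'_s) f_y / (0.85 f'_c b) = 1692600/(0.85 × 39.2 × 380) = 133.68 mm.
c = a/β₁ = 133.68/0.77 = 173.61 mm; ε'_s = 0.003(c − d')/c = 0.0021 ≥ f_y/E_s = 0.0021, so compression steel does yield.
M_n = (A_s − A'_s) f_y (d − a/2) + A'_s f_y (d − d') = [1692600 × (745 − 66.84) + 323400 × (745 − 52)] × 10⁻⁶ = 1147.85 + 224.12 = 1371.97 kN·m.

M_n ≈ 1370 kN·m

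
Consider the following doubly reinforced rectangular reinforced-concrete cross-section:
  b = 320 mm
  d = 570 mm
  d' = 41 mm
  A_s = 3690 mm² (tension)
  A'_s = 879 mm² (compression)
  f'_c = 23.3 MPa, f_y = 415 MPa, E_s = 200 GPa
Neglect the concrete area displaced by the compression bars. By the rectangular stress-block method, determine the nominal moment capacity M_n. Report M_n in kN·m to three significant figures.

M_n ≈ 751 kN·m

Assume both tension and compression steel yield.
Net tension couple steel: A_s − A'_s = 2811 mm².
a = (A_s − A'_s) f_y / (0.85 f'_c b) = 1166565/(0.85 × 23.3 × 320) = 184.07 mm.
c = a/β₁ = 184.07/0.85 = 216.55 mm; ε'_s = 0.003(c − d')/c = 0.0024 ≥ f_y/E_s = 0.0021, so compression steel does yield.
M_n = (A_s − A'_s) f_y (d − a/2) + A'_s f_y (d − d') = [1166565 × (570 − 92.035) + 364785 × (570 − 41)] × 10⁻⁶ = 557.58 + 192.97 = 750.55 kN·m.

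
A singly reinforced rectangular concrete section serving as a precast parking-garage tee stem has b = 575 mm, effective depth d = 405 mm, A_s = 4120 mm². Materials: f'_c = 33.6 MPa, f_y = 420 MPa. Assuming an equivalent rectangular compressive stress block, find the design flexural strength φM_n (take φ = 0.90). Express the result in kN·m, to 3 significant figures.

φM_n ≈ 549 kN·m

T = A_s f_y = 4120 × 420 = 1730400 N = 1730.4 kN.
From C = T: a = T/(0.85 f'_c b) = 1730400/(0.85 × 33.6 × 575) = 105.37 mm.
M_n = T(d − a/2) = 1730.4 kN × (405 − 52.685) mm = 609.65 kN·m.
φM_n = 0.90 × 609.65 = 548.69 kN·m.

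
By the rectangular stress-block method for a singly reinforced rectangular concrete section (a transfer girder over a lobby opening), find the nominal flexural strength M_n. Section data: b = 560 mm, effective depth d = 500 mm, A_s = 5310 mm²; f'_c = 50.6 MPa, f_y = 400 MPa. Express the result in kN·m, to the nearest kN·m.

T = A_s f_y = 5310 × 400 = 2124000 N = 2124 kN.
From C = T: a = T/(0.85 f'_c b) = 2124000/(0.85 × 50.6 × 560) = 88.19 mm.
M_n = T(d − a/2) = 2124 kN × (500 − 44.095) mm = 968.34 kN·m.

M_n ≈ 968 kN·m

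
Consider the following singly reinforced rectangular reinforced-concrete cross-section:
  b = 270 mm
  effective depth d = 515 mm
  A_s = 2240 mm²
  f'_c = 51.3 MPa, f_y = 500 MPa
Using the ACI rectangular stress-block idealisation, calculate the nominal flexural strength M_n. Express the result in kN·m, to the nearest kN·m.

T = A_s f_y = 2240 × 500 = 1120000 N = 1120 kN.
From C = T: a = T/(0.85 f'_c b) = 1120000/(0.85 × 51.3 × 270) = 95.13 mm.
M_n = T(d − a/2) = 1120 kN × (515 − 47.565) mm = 523.53 kN·m.

M_n ≈ 524 kN·m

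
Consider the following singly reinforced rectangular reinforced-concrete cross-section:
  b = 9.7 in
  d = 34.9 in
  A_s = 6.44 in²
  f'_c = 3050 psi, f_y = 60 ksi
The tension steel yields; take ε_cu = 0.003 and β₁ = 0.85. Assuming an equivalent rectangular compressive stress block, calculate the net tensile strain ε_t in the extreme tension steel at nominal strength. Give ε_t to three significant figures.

ε_t ≈ 0.00279

a = A_s f_y/(0.85 f'_c b) = 15.365 in.
β₁ = 0.85, so c = a/β₁ = 15.365/0.85 = 18.076 in.
From the linear strain diagram with ε_cu = 0.003: ε_t = 0.003 (d − c)/c = 0.003 × (34.9 − 18.076)/18.076 = 0.00279.
ε_t < 0.004 — the section is over-reinforced for flexure under ACI limits.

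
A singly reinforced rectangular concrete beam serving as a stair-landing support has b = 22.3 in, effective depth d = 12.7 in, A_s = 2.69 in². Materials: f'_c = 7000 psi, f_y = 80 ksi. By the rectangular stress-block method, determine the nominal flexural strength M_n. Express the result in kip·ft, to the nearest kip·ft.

M_n ≈ 213 kip·ft

T = A_s f_y = 2.69 × 80 = 215.2 kips.
a = T/(0.85 f'_c b) = 215.2/(0.85 × 7 × 22.3) = 1.622 in.
M_n = T(d − a/2) = 215.2 × (12.7 − 0.811) = 2558.5 kip·in = 2558.5/12 = 213.21 kip·ft.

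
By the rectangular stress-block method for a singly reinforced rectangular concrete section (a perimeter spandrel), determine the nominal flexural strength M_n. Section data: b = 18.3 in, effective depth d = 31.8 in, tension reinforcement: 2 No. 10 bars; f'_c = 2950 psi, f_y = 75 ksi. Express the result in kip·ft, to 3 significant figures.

A_s = 2 × 1.27 = 2.54 in².
T = A_s f_y = 2.54 × 75 = 190.5 kips.
a = T/(0.85 f'_c b) = 190.5/(0.85 × 2.95 × 18.3) = 4.151 in.
M_n = T(d − a/2) = 190.5 × (31.8 − 2.0755) = 5662.5 kip·in = 5662.5/12 = 471.88 kip·ft.

M_n ≈ 472 kip·ft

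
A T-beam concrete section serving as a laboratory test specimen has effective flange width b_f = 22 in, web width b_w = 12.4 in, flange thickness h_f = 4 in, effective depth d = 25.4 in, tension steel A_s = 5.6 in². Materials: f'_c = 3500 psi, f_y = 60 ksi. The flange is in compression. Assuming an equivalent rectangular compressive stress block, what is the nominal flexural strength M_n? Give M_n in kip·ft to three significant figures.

Tension: T = A_s f_y = 5.6 × 60 = 336 kips.
Try a within the flange: a = T/(0.85 f'_c b_f) = 336/(0.85 × 3.5 × 22) = 5.134 in.
a = 5.134 > h_f = 4 in: the block extends into the web. Split into flange-overhang and web parts.
C_f = 0.85 f'_c (b_f − b_w) h_f = 0.85 × 3.5 × (22 − 12.4) × 4 = 114.2 kips.
Remaining web compression depth: a_w = (T − C_f)/(0.85 f'_c b_w) = (336 − 114.2)/(0.85 × 3.5 × 12.4) = 6.012 in.
M_n = C_f(d − h_f/2) + (T − C_f)(d − a_w/2) = 114.2 × (25.4 − 2) + 221.8 × (25.4 − 3.006) = 2672.3 + 4967.0 = 7639.3 kip·in.
M_n = 7639.3/12 = 636.61 kip·ft.

M_n ≈ 637 kip·ft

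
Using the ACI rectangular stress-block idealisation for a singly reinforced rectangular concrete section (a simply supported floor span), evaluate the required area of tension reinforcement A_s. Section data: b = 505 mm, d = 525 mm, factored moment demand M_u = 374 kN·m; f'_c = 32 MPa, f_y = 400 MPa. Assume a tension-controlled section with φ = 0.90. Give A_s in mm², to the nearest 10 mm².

M_n = M_u/φ = 374/0.90 = 415.556 kN·m.
With M_n = 0.85 f'_c a b (d − a/2), solve the quadratic for a:
a = d − √(d² − 2M_n/(0.85 f'_c b)) = 525 − √(525² − 2 × 415.556×10⁶/(0.85 × 32 × 505)) = 61.19 mm.
A_s = 0.85 f'_c a b / f_y = 0.85 × 32 × 61.19 × 505 / 400 = 2101.3 mm².

A_s ≈ 2100 mm²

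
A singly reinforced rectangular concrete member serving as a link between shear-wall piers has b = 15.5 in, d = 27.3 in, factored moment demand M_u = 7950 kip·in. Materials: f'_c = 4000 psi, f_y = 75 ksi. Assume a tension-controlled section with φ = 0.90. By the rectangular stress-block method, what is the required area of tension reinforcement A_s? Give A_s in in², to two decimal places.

A_s ≈ 4.95 in²

M_n = M_u/φ = 7950/0.90 = 8833.33 kip·in.
From M_n = 0.85 f'_c a b (d − a/2):
a = d − √(d² − 2M_n/(0.85 f'_c b)) = 27.3 − √(27.3² − 2 × 8833.33/(0.85 × 4 × 15.5)) = 7.050 in.
A_s = 0.85 f'_c a b / f_y = 0.85 × 4 × 7.050 × 15.5 / 75 = 4.954 in².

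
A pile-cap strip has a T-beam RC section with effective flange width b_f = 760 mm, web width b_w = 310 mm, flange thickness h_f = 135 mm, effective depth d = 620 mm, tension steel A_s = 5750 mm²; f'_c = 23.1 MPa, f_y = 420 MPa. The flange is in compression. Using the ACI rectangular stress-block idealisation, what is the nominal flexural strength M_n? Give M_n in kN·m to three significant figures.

M_n ≈ 1290 kN·m

Tension: T = A_s f_y = 5750 × 420 = 2415000 N.
Try a within the flange: a = T/(0.85 f'_c b_f) = 2415000/(0.85 × 23.1 × 760) = 161.84 mm.
a = 161.84 > h_f = 135 mm: the block extends into the web. Split into flange-overhang and web parts.
C_f = 0.85 f'_c (b_f − b_w) h_f = 0.85 × 23.1 × (760 − 310) × 135 = 1192826 N.
Remaining web compression depth: a_w = (T − C_f)/(0.85 f'_c b_w) = (2415000 − 1192826)/(0.85 × 23.1 × 310) = 200.79 mm.
M_n = C_f(d − h_f/2) + (T − C_f)(d − a_w/2) = 1192826 × (620 − 67.5) + 1222174 × (620 − 100.395) = 659.04 + 635.05 = 1294.09 × 10⁶ N·mm.
M_n = 1294.09 kN·m.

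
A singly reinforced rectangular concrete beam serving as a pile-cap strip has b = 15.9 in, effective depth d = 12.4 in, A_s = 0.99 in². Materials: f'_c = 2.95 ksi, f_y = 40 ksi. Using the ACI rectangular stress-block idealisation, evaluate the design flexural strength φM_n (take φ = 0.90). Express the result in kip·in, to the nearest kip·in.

T = A_s f_y = 0.99 × 40 = 39.6 kips.
a = T/(0.85 f'_c b) = 39.6/(0.85 × 2.95 × 15.9) = 0.993 in.
M_n = T(d − a/2) = 39.6 × (12.4 − 0.4965) = 471.4 kip·in.
φM_n = 0.90 × 471.4 = 424.3 kip·in.

φM_n ≈ 424 kip·in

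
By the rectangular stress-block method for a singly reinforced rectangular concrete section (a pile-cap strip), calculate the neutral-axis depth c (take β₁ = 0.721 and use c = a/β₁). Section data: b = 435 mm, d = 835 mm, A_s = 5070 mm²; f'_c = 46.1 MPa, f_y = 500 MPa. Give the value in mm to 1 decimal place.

c ≈ 206.3 mm

T = A_s f_y = 5070 × 500 = 2535000 N = 2535 kN.
Setting C = 0.85 f'_c a b equal to T: a = 2535000/(0.85 × 46.1 × 435) = 148.720 mm.
With β₁ = 0.721, c = a/β₁ = 148.720/0.721 = 206.3 mm.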